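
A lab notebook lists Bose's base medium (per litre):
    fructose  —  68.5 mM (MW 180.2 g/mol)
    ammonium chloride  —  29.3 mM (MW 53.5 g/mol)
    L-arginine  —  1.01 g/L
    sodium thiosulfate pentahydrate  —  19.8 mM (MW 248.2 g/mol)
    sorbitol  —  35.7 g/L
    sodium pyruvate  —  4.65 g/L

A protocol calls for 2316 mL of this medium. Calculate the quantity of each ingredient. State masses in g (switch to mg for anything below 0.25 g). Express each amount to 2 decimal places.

Target volume = 2316 mL = 2.316 L.
fructose: 68.5 mmol/L × 180.2 g/mol × 2.316 L ÷ 1000 = 28.59 g
ammonium chloride: 29.3 mmol/L × 53.5 g/mol × 2.316 L ÷ 1000 = 3.63 g
L-arginine: 1.01 g/L × 2.316 L = 2.34 g
sodium thiosulfate pentahydrate: 19.8 mmol/L × 248.2 g/mol × 2.316 L ÷ 1000 = 11.38 g
sorbitol: 35.7 g/L × 2.316 L = 82.68 g
sodium pyruvate: 4.65 g/L × 2.316 L = 10.77 g

fructose 28.59 g; ammonium chloride 3.63 g; L-arginine 2.34 g; sodium thiosulfate pentahydrate 11.38 g; sorbitol 82.68 g; sodium pyruvate 10.77 g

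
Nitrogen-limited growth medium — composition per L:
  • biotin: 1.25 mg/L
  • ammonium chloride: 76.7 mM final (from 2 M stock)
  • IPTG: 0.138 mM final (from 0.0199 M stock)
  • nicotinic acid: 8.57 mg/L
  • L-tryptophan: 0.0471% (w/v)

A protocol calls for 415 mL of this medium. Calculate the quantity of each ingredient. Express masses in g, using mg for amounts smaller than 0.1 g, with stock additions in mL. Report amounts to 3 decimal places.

biotin 0.519 mg; ammonium chloride 15.915 mL; IPTG 2.878 mL; nicotinic acid 3.557 mg; L-tryptophan 0.195 g

Target volume = 415 mL = 0.415 L.
biotin: 1.25 mg/L × 0.415 L = 0.519 mg
ammonium chloride: dilute stock: 76.7 mM × 415 mL ÷ 2000 mM = 15.915 mL
IPTG: V = C2·V2/C1 = 0.138 mM × 415 mL ÷ 19.9 mM = 2.878 mL
nicotinic acid: 8.57 mg/L × 0.415 L = 3.557 mg
L-tryptophan: 0.0471 g per 100 mL × 415 mL ÷ 100 = 0.195 g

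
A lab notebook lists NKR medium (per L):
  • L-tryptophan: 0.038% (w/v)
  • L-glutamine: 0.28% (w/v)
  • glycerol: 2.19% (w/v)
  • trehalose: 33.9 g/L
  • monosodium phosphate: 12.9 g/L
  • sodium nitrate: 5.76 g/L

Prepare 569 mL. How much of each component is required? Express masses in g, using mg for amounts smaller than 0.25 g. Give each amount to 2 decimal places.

Working volume: 569 mL = 0.569 L.
L-tryptophan: 0.038% w/v = 0.38 g/L → 0.38 × 0.569 L = 0.21622 g = 216.22 mg
L-glutamine: 0.28% w/v = 2.8 g/L → 2.8 × 0.569 L = 1.59 g
glycerol: 2.19 g per 100 mL × 569 mL ÷ 100 = 12.46 g
trehalose: 33.9 g/L × 0.569 L = 19.29 g
monosodium phosphate: 12.9 g/L × 0.569 L = 7.34 g
sodium nitrate: 5.76 g/L × 0.569 L = 3.28 g

L-tryptophan 216.22 mg; L-glutamine 1.59 g; glycerol 12.46 g; trehalose 19.29 g; monosodium phosphate 7.34 g; sodium nitrate 3.28 g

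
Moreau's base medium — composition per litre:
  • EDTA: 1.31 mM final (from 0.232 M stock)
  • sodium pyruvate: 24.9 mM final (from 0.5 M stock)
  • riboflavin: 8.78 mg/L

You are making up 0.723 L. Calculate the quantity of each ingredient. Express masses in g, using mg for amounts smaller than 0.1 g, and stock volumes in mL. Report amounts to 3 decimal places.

Working volume: 0.723 L.
EDTA: dilute stock: 1.31 mM × 723 mL ÷ 232 mM = 4.082 mL
sodium pyruvate: V = C2·V2/C1 = 24.9 mM × 723 mL ÷ 500 mM = 36.005 mL
riboflavin: 8.78 mg/L × 0.723 L = 6.348 mg

EDTA 4.082 mL; sodium pyruvate 36.005 mL; riboflavin 6.348 mg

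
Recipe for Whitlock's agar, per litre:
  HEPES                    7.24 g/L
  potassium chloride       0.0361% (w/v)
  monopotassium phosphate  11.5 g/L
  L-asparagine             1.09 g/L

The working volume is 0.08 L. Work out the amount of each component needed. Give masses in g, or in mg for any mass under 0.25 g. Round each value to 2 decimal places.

HEPES 0.58 g; potassium chloride 28.88 mg; monopotassium phosphate 0.92 g; L-asparagine 87.20 mg

Scale factor relative to 1 L: 0.08.
HEPES: 7.24 g/L × 0.08 L = 0.58 g
potassium chloride: 0.0361 g per 100 mL × 80 mL ÷ 100 = 0.02888 g = 28.88 mg
monopotassium phosphate: 11.5 g/L × 0.08 L = 0.92 g
L-asparagine: 1.09 g/L × 0.08 L = 0.0872 g = 87.20 mg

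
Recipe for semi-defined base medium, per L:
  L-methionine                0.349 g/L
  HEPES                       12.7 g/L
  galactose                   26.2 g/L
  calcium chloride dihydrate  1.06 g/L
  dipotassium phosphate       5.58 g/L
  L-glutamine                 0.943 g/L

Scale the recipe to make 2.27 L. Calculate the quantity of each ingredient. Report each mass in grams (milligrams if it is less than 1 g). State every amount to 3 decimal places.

L-methionine 792.230 mg; HEPES 28.829 g; galactose 59.474 g; calcium chloride dihydrate 2.406 g; dipotassium phosphate 12.667 g; L-glutamine 2.141 g

Working volume: 2.27 L.
L-methionine: 0.349 g/L × 2.27 L = 0.79223 g = 792.230 mg
HEPES: 12.7 g/L × 2.27 L = 28.829 g
galactose: 26.2 g/L × 2.27 L = 59.474 g
calcium chloride dihydrate: 1.06 g/L × 2.27 L = 2.406 g
dipotassium phosphate: 5.58 g/L × 2.27 L = 12.667 g
L-glutamine: 0.943 g/L × 2.27 L = 2.141 g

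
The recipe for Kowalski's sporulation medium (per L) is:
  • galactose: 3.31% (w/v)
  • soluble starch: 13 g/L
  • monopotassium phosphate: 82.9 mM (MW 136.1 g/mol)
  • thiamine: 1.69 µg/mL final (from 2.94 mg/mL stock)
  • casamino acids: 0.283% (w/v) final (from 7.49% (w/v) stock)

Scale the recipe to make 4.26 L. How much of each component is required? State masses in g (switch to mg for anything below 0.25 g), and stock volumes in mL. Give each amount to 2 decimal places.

galactose 141.01 g; soluble starch 55.38 g; monopotassium phosphate 48.06 g; thiamine 2.45 mL; casamino acids 160.96 mL

Working volume: 4.26 L.
galactose: 3.31 g per 100 mL × 4260 mL ÷ 100 = 141.01 g
soluble starch: 13 g/L × 4.26 L = 55.38 g
monopotassium phosphate: 82.9 mmol/L × 136.1 g/mol × 4.26 L ÷ 1000 = 48.06 g
thiamine: V = C2·V2/C1 = 1.69 µg/mL × 4260 mL ÷ 2940 µg/mL = 2.45 mL
casamino acids: V = C2·V2/C1 = 0.283% ÷ 7.49% × 4260 mL = 160.96 mL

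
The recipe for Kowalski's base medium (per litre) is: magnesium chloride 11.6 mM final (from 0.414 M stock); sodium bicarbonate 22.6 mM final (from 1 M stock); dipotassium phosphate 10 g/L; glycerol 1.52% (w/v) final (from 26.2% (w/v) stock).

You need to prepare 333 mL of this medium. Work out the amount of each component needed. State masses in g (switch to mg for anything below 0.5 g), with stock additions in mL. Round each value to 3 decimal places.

magnesium chloride 9.330 mL; sodium bicarbonate 7.526 mL; dipotassium phosphate 3.330 g; glycerol 19.319 mL

Working volume: 333 mL = 0.333 L.
magnesium chloride: dilute stock: 11.6 mM × 333 mL ÷ 414 mM = 9.330 mL
sodium bicarbonate: C1V1 = C2V2 → 22.6 mM × 333 mL ÷ 1000 mM = 7.526 mL
dipotassium phosphate: 10 g/L × 0.333 L = 3.330 g
glycerol: dilute stock: 1.52% ÷ 26.2% × 333 mL = 19.319 mL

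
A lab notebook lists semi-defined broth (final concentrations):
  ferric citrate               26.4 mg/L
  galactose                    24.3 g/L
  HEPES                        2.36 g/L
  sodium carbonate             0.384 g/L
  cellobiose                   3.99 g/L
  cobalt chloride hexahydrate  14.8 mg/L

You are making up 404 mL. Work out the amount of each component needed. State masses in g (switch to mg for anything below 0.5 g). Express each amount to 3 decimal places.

ferric citrate 10.666 mg; galactose 9.817 g; HEPES 0.953 g; sodium carbonate 155.136 mg; cellobiose 1.612 g; cobalt chloride hexahydrate 5.979 mg

Working volume: 404 mL = 0.404 L.
ferric citrate: 26.4 mg/L × 0.404 L = 10.666 mg
galactose: 24.3 g/L × 0.404 L = 9.817 g
HEPES: 2.36 g/L × 0.404 L = 0.953 g
sodium carbonate: 0.384 g/L × 0.404 L = 0.155136 g = 155.136 mg
cellobiose: 3.99 g/L × 0.404 L = 1.612 g
cobalt chloride hexahydrate: 14.8 mg/L × 0.404 L = 5.979 mg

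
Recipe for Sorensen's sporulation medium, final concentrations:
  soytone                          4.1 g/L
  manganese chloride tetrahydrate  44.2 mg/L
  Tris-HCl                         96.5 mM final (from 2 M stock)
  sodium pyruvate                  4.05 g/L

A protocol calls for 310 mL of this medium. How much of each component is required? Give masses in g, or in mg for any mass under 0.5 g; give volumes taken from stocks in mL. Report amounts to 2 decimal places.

Target volume = 310 mL = 0.31 L.
soytone: 4.1 g/L × 0.31 L = 1.27 g
manganese chloride tetrahydrate: 44.2 mg/L × 0.31 L = 13.70 mg
Tris-HCl: dilute stock: 96.5 mM × 310 mL ÷ 2000 mM = 14.96 mL
sodium pyruvate: 4.05 g/L × 0.31 L = 1.26 g

soytone 1.27 g; manganese chloride tetrahydrate 13.70 mg; Tris-HCl 14.96 mL; sodium pyruvate 1.26 g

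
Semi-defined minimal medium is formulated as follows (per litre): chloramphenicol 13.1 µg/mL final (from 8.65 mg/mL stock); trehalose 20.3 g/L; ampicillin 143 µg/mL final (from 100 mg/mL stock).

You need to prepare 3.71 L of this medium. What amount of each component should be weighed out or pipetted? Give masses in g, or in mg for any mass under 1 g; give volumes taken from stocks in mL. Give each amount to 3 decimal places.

chloramphenicol 5.619 mL; trehalose 75.313 g; ampicillin 5.305 mL

Scale factor relative to 1 L: 3.71.
chloramphenicol: dilute stock: 13.1 µg/mL × 3710 mL ÷ 8650 µg/mL = 5.619 mL
trehalose: 20.3 g/L × 3.71 L = 75.313 g
ampicillin: C1V1 = C2V2 → 143 µg/mL × 3710 mL ÷ 100000 µg/mL = 5.305 mL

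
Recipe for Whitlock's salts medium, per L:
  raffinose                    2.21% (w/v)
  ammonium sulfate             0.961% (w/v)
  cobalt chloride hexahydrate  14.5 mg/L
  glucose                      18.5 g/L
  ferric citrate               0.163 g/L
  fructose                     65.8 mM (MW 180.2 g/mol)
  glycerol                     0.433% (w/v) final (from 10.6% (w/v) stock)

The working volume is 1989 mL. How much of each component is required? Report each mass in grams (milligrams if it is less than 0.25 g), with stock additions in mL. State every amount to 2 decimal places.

raffinose 43.96 g; ammonium sulfate 19.11 g; cobalt chloride hexahydrate 28.84 mg; glucose 36.80 g; ferric citrate 0.32 g; fructose 23.58 g; glycerol 81.25 mL

Working volume: 1989 mL = 1.989 L.
raffinose: 2.21 g per 100 mL × 1989 mL ÷ 100 = 43.96 g
ammonium sulfate: 0.961% w/v = 9.61 g/L → 9.61 × 1.989 L = 19.11 g
cobalt chloride hexahydrate: 14.5 mg/L × 1.989 L = 28.84 mg
glucose: 18.5 g/L × 1.989 L = 36.80 g
ferric citrate: 0.163 g/L × 1.989 L = 0.32 g
fructose: 65.8 mmol/L × 180.2 g/mol × 1.989 L ÷ 1000 = 23.58 g
glycerol: C1V1 = C2V2 → 0.433% ÷ 10.6% × 1989 mL = 81.25 mL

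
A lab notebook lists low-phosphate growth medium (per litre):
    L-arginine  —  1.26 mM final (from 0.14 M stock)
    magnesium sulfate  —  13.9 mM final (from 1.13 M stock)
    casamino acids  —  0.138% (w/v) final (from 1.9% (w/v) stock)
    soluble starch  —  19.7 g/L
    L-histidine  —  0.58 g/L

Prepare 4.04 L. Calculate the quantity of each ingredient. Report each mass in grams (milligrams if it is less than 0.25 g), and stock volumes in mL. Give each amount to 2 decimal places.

L-arginine 36.36 mL; magnesium sulfate 49.70 mL; casamino acids 293.43 mL; soluble starch 79.59 g; L-histidine 2.34 g

Working volume: 4.04 L.
L-arginine: V = C2·V2/C1 = 1.26 mM × 4040 mL ÷ 140 mM = 36.36 mL
magnesium sulfate: C1V1 = C2V2 → 13.9 mM × 4040 mL ÷ 1130 mM = 49.70 mL
casamino acids: V = C2·V2/C1 = 0.138% ÷ 1.9% × 4040 mL = 293.43 mL
soluble starch: 19.7 g/L × 4.04 L = 79.59 g
L-histidine: 0.58 g/L × 4.04 L = 2.34 g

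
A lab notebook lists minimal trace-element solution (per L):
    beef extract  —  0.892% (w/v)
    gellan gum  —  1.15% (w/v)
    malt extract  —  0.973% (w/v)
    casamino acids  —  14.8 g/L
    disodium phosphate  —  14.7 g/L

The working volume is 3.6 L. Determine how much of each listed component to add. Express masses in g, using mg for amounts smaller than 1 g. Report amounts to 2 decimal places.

beef extract 32.11 g; gellan gum 41.40 g; malt extract 35.03 g; casamino acids 53.28 g; disodium phosphate 52.92 g

Scale factor relative to 1 L: 3.6.
beef extract: 0.892% w/v = 8.92 g/L → 8.92 × 3.6 L = 32.11 g
gellan gum: 1.15% w/v = 11.5 g/L → 11.5 × 3.6 L = 41.40 g
malt extract: 0.973% w/v = 9.73 g/L → 9.73 × 3.6 L = 35.03 g
casamino acids: 14.8 g/L × 3.6 L = 53.28 g
disodium phosphate: 14.7 g/L × 3.6 L = 52.92 g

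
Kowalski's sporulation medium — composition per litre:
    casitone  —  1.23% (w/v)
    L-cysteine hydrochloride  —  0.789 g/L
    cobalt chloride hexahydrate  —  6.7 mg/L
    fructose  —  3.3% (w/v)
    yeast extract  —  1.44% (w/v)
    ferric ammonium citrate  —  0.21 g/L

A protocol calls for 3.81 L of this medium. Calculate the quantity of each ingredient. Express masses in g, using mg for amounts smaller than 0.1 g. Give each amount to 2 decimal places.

Scale factor relative to 1 L: 3.81.
casitone: 1.23 g per 100 mL × 3810 mL ÷ 100 = 46.86 g
L-cysteine hydrochloride: 0.789 g/L × 3.81 L = 3.01 g
cobalt chloride hexahydrate: 6.7 mg/L × 3.81 L = 25.53 mg
fructose: 3.3 g per 100 mL × 3810 mL ÷ 100 = 125.73 g
yeast extract: 1.44% w/v = 14.4 g/L → 14.4 × 3.81 L = 54.86 g
ferric ammonium citrate: 0.21 g/L × 3.81 L = 0.80 g

casitone 46.86 g; L-cysteine hydrochloride 3.01 g; cobalt chloride hexahydrate 25.53 mg; fructose 125.73 g; yeast extract 54.86 g; ferric ammonium citrate 0.80 g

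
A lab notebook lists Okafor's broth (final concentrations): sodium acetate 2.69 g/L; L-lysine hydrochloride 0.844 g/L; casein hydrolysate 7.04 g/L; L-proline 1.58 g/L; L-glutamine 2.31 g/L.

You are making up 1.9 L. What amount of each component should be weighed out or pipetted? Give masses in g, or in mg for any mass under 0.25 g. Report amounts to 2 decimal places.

Working volume: 1.9 L.
sodium acetate: 2.69 g/L × 1.9 L = 5.11 g
L-lysine hydrochloride: 0.844 g/L × 1.9 L = 1.60 g
casein hydrolysate: 7.04 g/L × 1.9 L = 13.38 g
L-proline: 1.58 g/L × 1.9 L = 3.00 g
L-glutamine: 2.31 g/L × 1.9 L = 4.39 g

sodium acetate 5.11 g; L-lysine hydrochloride 1.60 g; casein hydrolysate 13.38 g; L-proline 3.00 g; L-glutamine 4.39 g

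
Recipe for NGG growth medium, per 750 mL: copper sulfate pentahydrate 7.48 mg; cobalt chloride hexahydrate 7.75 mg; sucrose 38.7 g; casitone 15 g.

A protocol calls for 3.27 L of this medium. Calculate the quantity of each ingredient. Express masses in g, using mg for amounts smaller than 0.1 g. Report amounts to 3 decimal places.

Scale factor = 3270 mL / 750 mL = 4.36.
copper sulfate pentahydrate: 7.48 mg × (3270 mL / 750 mL) = 32.613 mg
cobalt chloride hexahydrate: 7.75 mg × (3270 mL / 750 mL) = 33.790 mg
sucrose: 38.7 g × (3270 mL / 750 mL) = 168.732 g
casitone: 15 g × (3270 mL / 750 mL) = 65.400 g

copper sulfate pentahydrate 32.613 mg; cobalt chloride hexahydrate 33.790 mg; sucrose 168.732 g; casitone 65.400 g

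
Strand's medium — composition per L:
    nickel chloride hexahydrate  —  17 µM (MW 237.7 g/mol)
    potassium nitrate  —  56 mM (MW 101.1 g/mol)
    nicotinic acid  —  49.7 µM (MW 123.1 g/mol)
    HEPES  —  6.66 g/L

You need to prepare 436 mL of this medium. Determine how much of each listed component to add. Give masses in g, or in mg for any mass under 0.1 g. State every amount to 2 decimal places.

nickel chloride hexahydrate 1.76 mg; potassium nitrate 2.47 g; nicotinic acid 2.67 mg; HEPES 2.90 g

Working volume: 436 mL = 0.436 L.
nickel chloride hexahydrate: 17 µmol/L × 237.7 g/mol × 0.436 L ÷ 1000 = 1.76 mg
potassium nitrate: 56 mmol/L × 101.1 g/mol × 0.436 L ÷ 1000 = 2.47 g
nicotinic acid: 49.7 µmol/L × 123.1 g/mol × 0.436 L ÷ 1000 = 2.67 mg
HEPES: 6.66 g/L × 0.436 L = 2.90 g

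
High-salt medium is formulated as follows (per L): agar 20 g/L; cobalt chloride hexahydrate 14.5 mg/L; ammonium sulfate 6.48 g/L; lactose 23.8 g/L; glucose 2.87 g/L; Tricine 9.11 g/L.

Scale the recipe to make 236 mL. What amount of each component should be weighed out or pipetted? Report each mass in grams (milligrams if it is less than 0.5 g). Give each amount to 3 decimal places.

agar 4.720 g; cobalt chloride hexahydrate 3.422 mg; ammonium sulfate 1.529 g; lactose 5.617 g; glucose 0.677 g; Tricine 2.150 g

Scale factor relative to 1 L: 0.236.
agar: 20 g/L × 0.236 L = 4.720 g
cobalt chloride hexahydrate: 14.5 mg/L × 0.236 L = 3.422 mg
ammonium sulfate: 6.48 g/L × 0.236 L = 1.529 g
lactose: 23.8 g/L × 0.236 L = 5.617 g
glucose: 2.87 g/L × 0.236 L = 0.677 g
Tricine: 9.11 g/L × 0.236 L = 2.150 g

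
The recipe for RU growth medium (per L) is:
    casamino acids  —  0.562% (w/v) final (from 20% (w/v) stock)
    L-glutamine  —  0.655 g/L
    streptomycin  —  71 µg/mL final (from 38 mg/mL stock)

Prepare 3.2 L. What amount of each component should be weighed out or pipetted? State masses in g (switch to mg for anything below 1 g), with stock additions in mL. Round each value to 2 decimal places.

casamino acids 89.92 mL; L-glutamine 2.10 g; streptomycin 5.98 mL

Working volume: 3.2 L.
casamino acids: dilute stock: 0.562% ÷ 20% × 3200 mL = 89.92 mL
L-glutamine: 0.655 g/L × 3.2 L = 2.10 g
streptomycin: dilute stock: 71 µg/mL × 3200 mL ÷ 38000 µg/mL = 5.98 mL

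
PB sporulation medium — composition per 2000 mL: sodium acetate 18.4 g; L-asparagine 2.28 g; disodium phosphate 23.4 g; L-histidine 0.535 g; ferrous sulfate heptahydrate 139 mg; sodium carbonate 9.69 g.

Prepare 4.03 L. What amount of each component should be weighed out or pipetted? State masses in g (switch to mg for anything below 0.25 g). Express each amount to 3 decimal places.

Ratio of target to recipe volume: 4030 / 2000 = 2.015.
sodium acetate: 18.4 g × (4030 mL / 2000 mL) = 37.076 g
L-asparagine: 2.28 g × (4030 mL / 2000 mL) = 4.594 g
disodium phosphate: 23.4 g × (4030 mL / 2000 mL) = 47.151 g
L-histidine: 0.535 g × (4030 mL / 2000 mL) = 1.078 g
ferrous sulfate heptahydrate: 139 mg × (4030 mL / 2000 mL) = 280.085 mg = 0.280 g
sodium carbonate: 9.69 g × (4030 mL / 2000 mL) = 19.525 g

sodium acetate 37.076 g; L-asparagine 4.594 g; disodium phosphate 47.151 g; L-histidine 1.078 g; ferrous sulfate heptahydrate 0.280 g; sodium carbonate 19.525 g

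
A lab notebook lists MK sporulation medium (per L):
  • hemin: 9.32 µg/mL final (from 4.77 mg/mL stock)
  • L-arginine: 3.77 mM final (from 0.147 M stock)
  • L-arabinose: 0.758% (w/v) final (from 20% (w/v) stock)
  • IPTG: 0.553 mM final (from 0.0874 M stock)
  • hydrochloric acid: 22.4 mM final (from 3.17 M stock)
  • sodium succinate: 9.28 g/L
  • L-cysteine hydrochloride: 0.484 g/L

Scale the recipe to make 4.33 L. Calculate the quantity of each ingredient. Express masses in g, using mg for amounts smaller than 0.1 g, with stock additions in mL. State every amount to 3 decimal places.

hemin 8.460 mL; L-arginine 111.048 mL; L-arabinose 164.107 mL; IPTG 27.397 mL; hydrochloric acid 30.597 mL; sodium succinate 40.182 g; L-cysteine hydrochloride 2.096 g

Working volume: 4.33 L.
hemin: dilute stock: 9.32 µg/mL × 4330 mL ÷ 4770 µg/mL = 8.460 mL
L-arginine: dilute stock: 3.77 mM × 4330 mL ÷ 147 mM = 111.048 mL
L-arabinose: V = C2·V2/C1 = 0.758% ÷ 20% × 4330 mL = 164.107 mL
IPTG: C1V1 = C2V2 → 0.553 mM × 4330 mL ÷ 87.4 mM = 27.397 mL
hydrochloric acid: V = C2·V2/C1 = 22.4 mM × 4330 mL ÷ 3170 mM = 30.597 mL
sodium succinate: 9.28 g/L × 4.33 L = 40.182 g
L-cysteine hydrochloride: 0.484 g/L × 4.33 L = 2.096 g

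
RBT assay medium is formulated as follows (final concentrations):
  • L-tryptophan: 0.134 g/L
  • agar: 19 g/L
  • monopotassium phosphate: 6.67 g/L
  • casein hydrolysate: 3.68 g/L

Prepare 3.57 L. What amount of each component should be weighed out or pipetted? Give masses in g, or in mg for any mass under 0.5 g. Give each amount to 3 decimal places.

L-tryptophan 478.380 mg; agar 67.830 g; monopotassium phosphate 23.812 g; casein hydrolysate 13.138 g

Scale factor relative to 1 L: 3.57.
L-tryptophan: 0.134 g/L × 3.57 L = 0.47838 g = 478.380 mg
agar: 19 g/L × 3.57 L = 67.830 g
monopotassium phosphate: 6.67 g/L × 3.57 L = 23.812 g
casein hydrolysate: 3.68 g/L × 3.57 L = 13.138 g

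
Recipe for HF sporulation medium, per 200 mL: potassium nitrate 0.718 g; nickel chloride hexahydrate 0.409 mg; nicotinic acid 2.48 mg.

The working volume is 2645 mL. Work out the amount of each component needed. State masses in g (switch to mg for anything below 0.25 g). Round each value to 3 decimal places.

Scale factor = 2645 mL / 200 mL = 13.225.
potassium nitrate: 0.718 g × (2645 mL / 200 mL) = 9.496 g
nickel chloride hexahydrate: 0.409 mg × (2645 mL / 200 mL) = 5.409 mg
nicotinic acid: 2.48 mg × (2645 mL / 200 mL) = 32.798 mg

potassium nitrate 9.496 g; nickel chloride hexahydrate 5.409 mg; nicotinic acid 32.798 mg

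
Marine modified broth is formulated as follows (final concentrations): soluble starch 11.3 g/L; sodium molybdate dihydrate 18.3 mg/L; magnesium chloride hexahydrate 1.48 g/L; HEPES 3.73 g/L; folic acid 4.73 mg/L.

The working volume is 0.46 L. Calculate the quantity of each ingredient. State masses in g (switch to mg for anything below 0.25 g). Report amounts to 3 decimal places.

soluble starch 5.198 g; sodium molybdate dihydrate 8.418 mg; magnesium chloride hexahydrate 0.681 g; HEPES 1.716 g; folic acid 2.176 mg

Working volume: 0.46 L.
soluble starch: 11.3 g/L × 0.46 L = 5.198 g
sodium molybdate dihydrate: 18.3 mg/L × 0.46 L = 8.418 mg
magnesium chloride hexahydrate: 1.48 g/L × 0.46 L = 0.681 g
HEPES: 3.73 g/L × 0.46 L = 1.716 g
folic acid: 4.73 mg/L × 0.46 L = 2.176 mg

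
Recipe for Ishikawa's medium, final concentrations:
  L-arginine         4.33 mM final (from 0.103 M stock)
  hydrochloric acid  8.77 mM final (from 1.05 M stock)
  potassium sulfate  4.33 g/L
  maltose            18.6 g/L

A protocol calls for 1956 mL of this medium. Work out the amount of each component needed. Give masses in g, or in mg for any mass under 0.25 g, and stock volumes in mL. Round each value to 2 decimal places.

Target volume = 1956 mL = 1.956 L.
L-arginine: V = C2·V2/C1 = 4.33 mM × 1956 mL ÷ 103 mM = 82.23 mL
hydrochloric acid: dilute stock: 8.77 mM × 1956 mL ÷ 1050 mM = 16.34 mL
potassium sulfate: 4.33 g/L × 1.956 L = 8.47 g
maltose: 18.6 g/L × 1.956 L = 36.38 g

L-arginine 82.23 mL; hydrochloric acid 16.34 mL; potassium sulfate 8.47 g; maltose 36.38 g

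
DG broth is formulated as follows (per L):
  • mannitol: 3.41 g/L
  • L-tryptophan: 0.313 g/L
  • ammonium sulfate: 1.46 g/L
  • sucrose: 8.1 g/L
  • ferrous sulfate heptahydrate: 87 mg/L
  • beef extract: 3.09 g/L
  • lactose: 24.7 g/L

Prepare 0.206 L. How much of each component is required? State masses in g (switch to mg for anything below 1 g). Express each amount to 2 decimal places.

mannitol 702.46 mg; L-tryptophan 64.48 mg; ammonium sulfate 300.76 mg; sucrose 1.67 g; ferrous sulfate heptahydrate 17.92 mg; beef extract 636.54 mg; lactose 5.09 g

Working volume: 0.206 L.
mannitol: 3.41 g/L × 0.206 L = 0.70246 g = 702.46 mg
L-tryptophan: 0.313 g/L × 0.206 L = 0.064478 g = 64.48 mg
ammonium sulfate: 1.46 g/L × 0.206 L = 0.30076 g = 300.76 mg
sucrose: 8.1 g/L × 0.206 L = 1.67 g
ferrous sulfate heptahydrate: 87 mg/L × 0.206 L = 17.92 mg
beef extract: 3.09 g/L × 0.206 L = 0.63654 g = 636.54 mg
lactose: 24.7 g/L × 0.206 L = 5.09 g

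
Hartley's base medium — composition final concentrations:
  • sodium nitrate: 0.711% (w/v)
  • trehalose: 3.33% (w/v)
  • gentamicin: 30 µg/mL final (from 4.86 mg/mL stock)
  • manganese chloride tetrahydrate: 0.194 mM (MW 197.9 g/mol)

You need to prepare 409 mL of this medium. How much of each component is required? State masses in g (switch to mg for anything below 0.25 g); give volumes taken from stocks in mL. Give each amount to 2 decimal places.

sodium nitrate 2.91 g; trehalose 13.62 g; gentamicin 2.52 mL; manganese chloride tetrahydrate 15.70 mg

Working volume: 409 mL = 0.409 L.
sodium nitrate: 0.711 g per 100 mL × 409 mL ÷ 100 = 2.91 g
trehalose: 3.33 g per 100 mL × 409 mL ÷ 100 = 13.62 g
gentamicin: dilute stock: 30 µg/mL × 409 mL ÷ 4860 µg/mL = 2.52 mL
manganese chloride tetrahydrate: 0.194 mmol/L × 197.9 mg/mmol × 0.409 L = 15.70 mg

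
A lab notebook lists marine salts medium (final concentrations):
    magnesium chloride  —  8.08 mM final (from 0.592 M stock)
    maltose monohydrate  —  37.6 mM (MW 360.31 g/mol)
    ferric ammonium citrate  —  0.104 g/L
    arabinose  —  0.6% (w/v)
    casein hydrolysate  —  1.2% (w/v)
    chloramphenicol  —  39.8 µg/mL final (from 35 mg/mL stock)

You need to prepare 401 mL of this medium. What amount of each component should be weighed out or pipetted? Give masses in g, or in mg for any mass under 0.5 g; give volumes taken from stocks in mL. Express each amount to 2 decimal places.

Working volume: 401 mL = 0.401 L.
magnesium chloride: V = C2·V2/C1 = 8.08 mM × 401 mL ÷ 592 mM = 5.47 mL
maltose monohydrate: 37.6 mmol/L × 360.31 g/mol × 0.401 L ÷ 1000 = 5.43 g
ferric ammonium citrate: 0.104 g/L × 0.401 L = 0.041704 g = 41.70 mg
arabinose: 0.6% w/v = 6 g/L → 6 × 0.401 L = 2.41 g
casein hydrolysate: 1.2% w/v = 12 g/L → 12 × 0.401 L = 4.81 g
chloramphenicol: dilute stock: 39.8 µg/mL × 401 mL ÷ 35000 µg/mL = 0.46 mL

magnesium chloride 5.47 mL; maltose monohydrate 5.43 g; ferric ammonium citrate 41.70 mg; arabinose 2.41 g; casein hydrolysate 4.81 g; chloramphenicol 0.46 mL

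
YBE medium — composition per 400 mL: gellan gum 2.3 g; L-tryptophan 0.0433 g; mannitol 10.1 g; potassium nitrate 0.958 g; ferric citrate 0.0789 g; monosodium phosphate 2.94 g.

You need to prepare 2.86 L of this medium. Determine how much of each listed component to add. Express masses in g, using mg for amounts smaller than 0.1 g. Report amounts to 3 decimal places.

gellan gum 16.445 g; L-tryptophan 0.310 g; mannitol 72.215 g; potassium nitrate 6.850 g; ferric citrate 0.564 g; monosodium phosphate 21.021 g

Scale factor = 2860 mL / 400 mL = 7.15.
gellan gum: 2.3 g × (2860 mL / 400 mL) = 16.445 g
L-tryptophan: 0.0433 g × (2860 mL / 400 mL) = 0.310 g
mannitol: 10.1 g × (2860 mL / 400 mL) = 72.215 g
potassium nitrate: 0.958 g × (2860 mL / 400 mL) = 6.850 g
ferric citrate: 0.0789 g × (2860 mL / 400 mL) = 0.564 g
monosodium phosphate: 2.94 g × (2860 mL / 400 mL) = 21.021 g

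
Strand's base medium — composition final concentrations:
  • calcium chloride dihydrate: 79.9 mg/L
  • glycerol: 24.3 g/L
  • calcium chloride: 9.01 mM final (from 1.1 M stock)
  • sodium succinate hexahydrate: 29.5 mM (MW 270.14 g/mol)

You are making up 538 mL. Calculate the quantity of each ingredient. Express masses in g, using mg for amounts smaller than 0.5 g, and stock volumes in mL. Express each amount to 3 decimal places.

Working volume: 538 mL = 0.538 L.
calcium chloride dihydrate: 79.9 mg/L × 0.538 L = 42.986 mg
glycerol: 24.3 g/L × 0.538 L = 13.073 g
calcium chloride: dilute stock: 9.01 mM × 538 mL ÷ 1100 mM = 4.407 mL
sodium succinate hexahydrate: 29.5 mmol/L × 270.14 g/mol × 0.538 L ÷ 1000 = 4.287 g

calcium chloride dihydrate 42.986 mg; glycerol 13.073 g; calcium chloride 4.407 mL; sodium succinate hexahydrate 4.287 g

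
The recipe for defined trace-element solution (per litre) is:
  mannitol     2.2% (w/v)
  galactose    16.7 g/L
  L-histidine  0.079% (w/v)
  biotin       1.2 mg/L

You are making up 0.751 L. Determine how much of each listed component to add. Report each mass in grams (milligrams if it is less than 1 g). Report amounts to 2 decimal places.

Working volume: 0.751 L.
mannitol: 2.2% w/v = 22 g/L → 22 × 0.751 L = 16.52 g
galactose: 16.7 g/L × 0.751 L = 12.54 g
L-histidine: 0.079 g per 100 mL × 751 mL ÷ 100 = 0.59329 g = 593.29 mg
biotin: 1.2 mg/L × 0.751 L = 0.90 mg

mannitol 16.52 g; galactose 12.54 g; L-histidine 593.29 mg; biotin 0.90 mg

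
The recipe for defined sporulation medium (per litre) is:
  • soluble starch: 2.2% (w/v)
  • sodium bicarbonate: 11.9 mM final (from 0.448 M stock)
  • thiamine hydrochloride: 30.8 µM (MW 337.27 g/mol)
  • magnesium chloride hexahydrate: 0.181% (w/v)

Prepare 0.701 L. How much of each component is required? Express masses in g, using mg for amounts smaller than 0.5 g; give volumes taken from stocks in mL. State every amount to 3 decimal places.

Scale factor relative to 1 L: 0.701.
soluble starch: 2.2% w/v = 22 g/L → 22 × 0.701 L = 15.422 g
sodium bicarbonate: dilute stock: 11.9 mM × 701 mL ÷ 448 mM = 18.620 mL
thiamine hydrochloride: 30.8 µmol/L × 337.27 g/mol × 0.701 L ÷ 1000 = 7.282 mg
magnesium chloride hexahydrate: 0.181% w/v = 1.81 g/L → 1.81 × 0.701 L = 1.269 g

soluble starch 15.422 g; sodium bicarbonate 18.620 mL; thiamine hydrochloride 7.282 mg; magnesium chloride hexahydrate 1.269 g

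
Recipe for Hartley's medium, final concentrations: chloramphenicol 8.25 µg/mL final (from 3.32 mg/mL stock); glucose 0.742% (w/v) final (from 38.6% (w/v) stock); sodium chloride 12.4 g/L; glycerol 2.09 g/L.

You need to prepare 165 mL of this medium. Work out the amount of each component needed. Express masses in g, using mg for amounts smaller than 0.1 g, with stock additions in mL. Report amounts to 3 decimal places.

Working volume: 165 mL = 0.165 L.
chloramphenicol: C1V1 = C2V2 → 8.25 µg/mL × 165 mL ÷ 3320 µg/mL = 0.410 mL
glucose: C1V1 = C2V2 → 0.742% ÷ 38.6% × 165 mL = 3.172 mL
sodium chloride: 12.4 g/L × 0.165 L = 2.046 g
glycerol: 2.09 g/L × 0.165 L = 0.345 g

chloramphenicol 0.410 mL; glucose 3.172 mL; sodium chloride 2.046 g; glycerol 0.345 g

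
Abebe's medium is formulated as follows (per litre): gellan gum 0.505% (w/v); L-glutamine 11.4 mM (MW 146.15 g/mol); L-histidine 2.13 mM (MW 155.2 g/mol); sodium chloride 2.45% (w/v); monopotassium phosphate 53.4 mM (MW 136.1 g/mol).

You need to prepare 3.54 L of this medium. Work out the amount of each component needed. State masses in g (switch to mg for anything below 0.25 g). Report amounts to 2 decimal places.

gellan gum 17.88 g; L-glutamine 5.90 g; L-histidine 1.17 g; sodium chloride 86.73 g; monopotassium phosphate 25.73 g

Working volume: 3.54 L.
gellan gum: 0.505% w/v = 5.05 g/L → 5.05 × 3.54 L = 17.88 g
L-glutamine: 11.4 mmol/L × 146.15 g/mol × 3.54 L ÷ 1000 = 5.90 g
L-histidine: 2.13 mmol/L × 155.2 g/mol × 3.54 L ÷ 1000 = 1.17 g
sodium chloride: 2.45 g per 100 mL × 3540 mL ÷ 100 = 86.73 g
monopotassium phosphate: 53.4 mmol/L × 136.1 g/mol × 3.54 L ÷ 1000 = 25.73 g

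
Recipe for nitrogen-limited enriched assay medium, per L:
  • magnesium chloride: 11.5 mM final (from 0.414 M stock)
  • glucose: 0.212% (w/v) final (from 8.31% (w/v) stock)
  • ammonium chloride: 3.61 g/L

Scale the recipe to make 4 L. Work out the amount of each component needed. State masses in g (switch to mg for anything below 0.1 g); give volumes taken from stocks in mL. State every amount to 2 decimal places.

magnesium chloride 111.11 mL; glucose 102.05 mL; ammonium chloride 14.44 g

Working volume: 4 L.
magnesium chloride: C1V1 = C2V2 → 11.5 mM × 4000 mL ÷ 414 mM = 111.11 mL
glucose: V = C2·V2/C1 = 0.212% ÷ 8.31% × 4000 mL = 102.05 mL
ammonium chloride: 3.61 g/L × 4 L = 14.44 g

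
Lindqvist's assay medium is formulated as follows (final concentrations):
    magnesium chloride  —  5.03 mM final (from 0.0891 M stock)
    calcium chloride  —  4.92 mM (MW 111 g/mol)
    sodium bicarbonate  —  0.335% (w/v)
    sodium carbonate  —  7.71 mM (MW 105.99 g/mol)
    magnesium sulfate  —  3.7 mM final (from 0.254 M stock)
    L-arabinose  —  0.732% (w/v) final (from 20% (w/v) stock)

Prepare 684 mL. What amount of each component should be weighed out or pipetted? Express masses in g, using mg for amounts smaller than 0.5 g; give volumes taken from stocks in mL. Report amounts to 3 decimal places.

Working volume: 684 mL = 0.684 L.
magnesium chloride: C1V1 = C2V2 → 5.03 mM × 684 mL ÷ 89.1 mM = 38.614 mL
calcium chloride: 4.92 mmol/L × 111 mg/mmol × 0.684 L = 373.546 mg
sodium bicarbonate: 0.335% w/v = 3.35 g/L → 3.35 × 0.684 L = 2.291 g
sodium carbonate: 7.71 mmol/L × 105.99 g/mol × 0.684 L ÷ 1000 = 0.559 g
magnesium sulfate: V = C2·V2/C1 = 3.7 mM × 684 mL ÷ 254 mM = 9.964 mL
L-arabinose: C1V1 = C2V2 → 0.732% ÷ 20% × 684 mL = 25.034 mL

magnesium chloride 38.614 mL; calcium chloride 373.546 mg; sodium bicarbonate 2.291 g; sodium carbonate 0.559 g; magnesium sulfate 9.964 mL; L-arabinose 25.034 mL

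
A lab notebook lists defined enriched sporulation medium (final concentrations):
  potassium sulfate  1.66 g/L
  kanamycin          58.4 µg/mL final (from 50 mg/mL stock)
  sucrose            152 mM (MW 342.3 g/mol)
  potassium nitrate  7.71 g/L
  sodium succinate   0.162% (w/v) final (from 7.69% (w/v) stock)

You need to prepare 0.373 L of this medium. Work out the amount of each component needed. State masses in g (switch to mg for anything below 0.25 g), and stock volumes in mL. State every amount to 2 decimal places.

potassium sulfate 0.62 g; kanamycin 0.44 mL; sucrose 19.41 g; potassium nitrate 2.88 g; sodium succinate 7.86 mL

Working volume: 0.373 L.
potassium sulfate: 1.66 g/L × 0.373 L = 0.62 g
kanamycin: C1V1 = C2V2 → 58.4 µg/mL × 373 mL ÷ 50000 µg/mL = 0.44 mL
sucrose: 152 mmol/L × 342.3 g/mol × 0.373 L ÷ 1000 = 19.41 g
potassium nitrate: 7.71 g/L × 0.373 L = 2.88 g
sodium succinate: C1V1 = C2V2 → 0.162% ÷ 7.69% × 373 mL = 7.86 mL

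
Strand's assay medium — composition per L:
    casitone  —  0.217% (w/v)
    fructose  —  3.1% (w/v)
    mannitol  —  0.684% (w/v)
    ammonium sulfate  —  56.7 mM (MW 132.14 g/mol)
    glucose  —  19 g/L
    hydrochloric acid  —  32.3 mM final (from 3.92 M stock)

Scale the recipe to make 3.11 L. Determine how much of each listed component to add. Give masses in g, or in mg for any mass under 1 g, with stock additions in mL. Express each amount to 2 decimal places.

casitone 6.75 g; fructose 96.41 g; mannitol 21.27 g; ammonium sulfate 23.30 g; glucose 59.09 g; hydrochloric acid 25.63 mL

Working volume: 3.11 L.
casitone: 0.217% w/v = 2.17 g/L → 2.17 × 3.11 L = 6.75 g
fructose: 3.1 g per 100 mL × 3110 mL ÷ 100 = 96.41 g
mannitol: 0.684 g per 100 mL × 3110 mL ÷ 100 = 21.27 g
ammonium sulfate: 56.7 mmol/L × 132.14 g/mol × 3.11 L ÷ 1000 = 23.30 g
glucose: 19 g/L × 3.11 L = 59.09 g
hydrochloric acid: C1V1 = C2V2 → 32.3 mM × 3110 mL ÷ 3920 mM = 25.63 mL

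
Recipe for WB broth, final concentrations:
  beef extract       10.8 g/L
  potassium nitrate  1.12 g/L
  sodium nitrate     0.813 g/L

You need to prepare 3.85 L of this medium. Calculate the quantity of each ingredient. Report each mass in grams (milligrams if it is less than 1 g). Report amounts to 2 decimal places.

beef extract 41.58 g; potassium nitrate 4.31 g; sodium nitrate 3.13 g

Scale factor relative to 1 L: 3.85.
beef extract: 10.8 g/L × 3.85 L = 41.58 g
potassium nitrate: 1.12 g/L × 3.85 L = 4.31 g
sodium nitrate: 0.813 g/L × 3.85 L = 3.13 g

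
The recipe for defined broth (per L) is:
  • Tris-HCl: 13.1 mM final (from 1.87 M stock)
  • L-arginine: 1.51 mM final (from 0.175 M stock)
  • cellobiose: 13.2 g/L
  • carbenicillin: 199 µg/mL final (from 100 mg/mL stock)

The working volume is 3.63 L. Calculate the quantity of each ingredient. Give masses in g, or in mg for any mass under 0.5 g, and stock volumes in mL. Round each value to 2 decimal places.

Tris-HCl 25.43 mL; L-arginine 31.32 mL; cellobiose 47.92 g; carbenicillin 7.22 mL

Working volume: 3.63 L.
Tris-HCl: dilute stock: 13.1 mM × 3630 mL ÷ 1870 mM = 25.43 mL
L-arginine: V = C2·V2/C1 = 1.51 mM × 3630 mL ÷ 175 mM = 31.32 mL
cellobiose: 13.2 g/L × 3.63 L = 47.92 g
carbenicillin: C1V1 = C2V2 → 199 µg/mL × 3630 mL ÷ 100000 µg/mL = 7.22 mL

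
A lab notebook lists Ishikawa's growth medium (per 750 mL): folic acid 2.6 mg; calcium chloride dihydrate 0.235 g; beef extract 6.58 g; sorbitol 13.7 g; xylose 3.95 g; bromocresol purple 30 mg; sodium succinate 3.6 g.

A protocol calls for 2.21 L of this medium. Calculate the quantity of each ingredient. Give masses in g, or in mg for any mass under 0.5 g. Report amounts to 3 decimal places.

Ratio of target to recipe volume: 2210 / 750 = 2.94667.
folic acid: 2.6 mg × (2210 mL / 750 mL) = 7.661 mg
calcium chloride dihydrate: 0.235 g × (2210 mL / 750 mL) = 0.692 g
beef extract: 6.58 g × (2210 mL / 750 mL) = 19.389 g
sorbitol: 13.7 g × (2210 mL / 750 mL) = 40.369 g
xylose: 3.95 g × (2210 mL / 750 mL) = 11.639 g
bromocresol purple: 30 mg × (2210 mL / 750 mL) = 88.400 mg
sodium succinate: 3.6 g × (2210 mL / 750 mL) = 10.608 g

folic acid 7.661 mg; calcium chloride dihydrate 0.692 g; beef extract 19.389 g; sorbitol 40.369 g; xylose 11.639 g; bromocresol purple 88.400 mg; sodium succinate 10.608 g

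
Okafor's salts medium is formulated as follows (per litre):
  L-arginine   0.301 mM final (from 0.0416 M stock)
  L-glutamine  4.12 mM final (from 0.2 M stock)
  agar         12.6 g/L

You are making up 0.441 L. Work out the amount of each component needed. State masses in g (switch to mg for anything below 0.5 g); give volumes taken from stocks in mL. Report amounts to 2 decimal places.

Working volume: 0.441 L.
L-arginine: V = C2·V2/C1 = 0.301 mM × 441 mL ÷ 41.6 mM = 3.19 mL
L-glutamine: C1V1 = C2V2 → 4.12 mM × 441 mL ÷ 200 mM = 9.08 mL
agar: 12.6 g/L × 0.441 L = 5.56 g

L-arginine 3.19 mL; L-glutamine 9.08 mL; agar 5.56 g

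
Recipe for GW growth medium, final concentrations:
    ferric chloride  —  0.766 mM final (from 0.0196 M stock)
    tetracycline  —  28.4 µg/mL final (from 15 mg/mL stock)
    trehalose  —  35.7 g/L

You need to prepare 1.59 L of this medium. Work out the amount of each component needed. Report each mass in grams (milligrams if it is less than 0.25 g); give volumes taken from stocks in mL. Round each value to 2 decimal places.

Scale factor relative to 1 L: 1.59.
ferric chloride: V = C2·V2/C1 = 0.766 mM × 1590 mL ÷ 19.6 mM = 62.14 mL
tetracycline: dilute stock: 28.4 µg/mL × 1590 mL ÷ 15000 µg/mL = 3.01 mL
trehalose: 35.7 g/L × 1.59 L = 56.76 g

ferric chloride 62.14 mL; tetracycline 3.01 mL; trehalose 56.76 g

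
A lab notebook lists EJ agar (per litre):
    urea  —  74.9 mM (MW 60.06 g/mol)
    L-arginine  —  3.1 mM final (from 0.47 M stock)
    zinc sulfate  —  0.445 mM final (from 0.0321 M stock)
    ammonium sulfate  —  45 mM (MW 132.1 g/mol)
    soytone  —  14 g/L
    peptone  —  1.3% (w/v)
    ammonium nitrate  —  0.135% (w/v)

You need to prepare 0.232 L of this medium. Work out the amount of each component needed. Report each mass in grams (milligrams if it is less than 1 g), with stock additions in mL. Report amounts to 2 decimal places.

Scale factor relative to 1 L: 0.232.
urea: 74.9 mmol/L × 60.06 g/mol × 0.232 L ÷ 1000 = 1.04 g
L-arginine: C1V1 = C2V2 → 3.1 mM × 232 mL ÷ 470 mM = 1.53 mL
zinc sulfate: dilute stock: 0.445 mM × 232 mL ÷ 32.1 mM = 3.22 mL
ammonium sulfate: 45 mmol/L × 132.1 g/mol × 0.232 L ÷ 1000 = 1.38 g
soytone: 14 g/L × 0.232 L = 3.25 g
peptone: 1.3% w/v = 13 g/L → 13 × 0.232 L = 3.02 g
ammonium nitrate: 0.135% w/v = 1.35 g/L → 1.35 × 0.232 L = 0.3132 g = 313.20 mg

urea 1.04 g; L-arginine 1.53 mL; zinc sulfate 3.22 mL; ammonium sulfate 1.38 g; soytone 3.25 g; peptone 3.02 g; ammonium nitrate 313.20 mg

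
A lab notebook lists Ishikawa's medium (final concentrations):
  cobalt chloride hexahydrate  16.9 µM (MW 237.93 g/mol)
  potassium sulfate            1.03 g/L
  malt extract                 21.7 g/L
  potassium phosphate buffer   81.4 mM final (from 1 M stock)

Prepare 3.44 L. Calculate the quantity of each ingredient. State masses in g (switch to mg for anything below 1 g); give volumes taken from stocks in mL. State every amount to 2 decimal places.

cobalt chloride hexahydrate 13.83 mg; potassium sulfate 3.54 g; malt extract 74.65 g; potassium phosphate buffer 280.02 mL

Working volume: 3.44 L.
cobalt chloride hexahydrate: 16.9 µmol/L × 237.93 g/mol × 3.44 L ÷ 1000 = 13.83 mg
potassium sulfate: 1.03 g/L × 3.44 L = 3.54 g
malt extract: 21.7 g/L × 3.44 L = 74.65 g
potassium phosphate buffer: C1V1 = C2V2 → 81.4 mM × 3440 mL ÷ 1000 mM = 280.02 mL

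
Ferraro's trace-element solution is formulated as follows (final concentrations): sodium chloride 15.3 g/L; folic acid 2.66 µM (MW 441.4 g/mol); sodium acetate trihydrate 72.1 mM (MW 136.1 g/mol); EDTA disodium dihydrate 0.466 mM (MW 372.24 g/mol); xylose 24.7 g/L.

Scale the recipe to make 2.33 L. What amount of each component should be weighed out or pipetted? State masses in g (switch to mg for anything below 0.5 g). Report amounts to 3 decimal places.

Working volume: 2.33 L.
sodium chloride: 15.3 g/L × 2.33 L = 35.649 g
folic acid: 2.66 µmol/L × 441.4 g/mol × 2.33 L ÷ 1000 = 2.736 mg
sodium acetate trihydrate: 72.1 mmol/L × 136.1 g/mol × 2.33 L ÷ 1000 = 22.864 g
EDTA disodium dihydrate: 0.466 mmol/L × 372.24 mg/mmol × 2.33 L = 404.171 mg
xylose: 24.7 g/L × 2.33 L = 57.551 g

sodium chloride 35.649 g; folic acid 2.736 mg; sodium acetate trihydrate 22.864 g; EDTA disodium dihydrate 404.171 mg; xylose 57.551 g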